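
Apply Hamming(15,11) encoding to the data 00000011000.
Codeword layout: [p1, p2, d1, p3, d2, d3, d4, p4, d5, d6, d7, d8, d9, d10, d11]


Parity bits: p1=1, p2=1, p3=1, p4=0

110100000011000


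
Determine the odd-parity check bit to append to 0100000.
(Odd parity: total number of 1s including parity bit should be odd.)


Number of 1s in data: 1
Parity bit: 0

0


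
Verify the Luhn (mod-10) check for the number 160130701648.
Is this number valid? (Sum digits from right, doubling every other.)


Luhn sum = 44
44 mod 10 = 4

Invalid (Luhn sum mod 10 = 4)


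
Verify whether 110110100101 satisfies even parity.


Number of 1s: 7

No, parity error (7 ones)


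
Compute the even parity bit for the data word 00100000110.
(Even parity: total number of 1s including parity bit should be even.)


Number of 1s in data: 3
Parity bit: 1

1


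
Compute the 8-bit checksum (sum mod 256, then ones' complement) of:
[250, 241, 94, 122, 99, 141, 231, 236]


Sum = 1414 mod 256 = 134
Complement = 121

121


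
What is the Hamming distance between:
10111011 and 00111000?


XOR: 10000011
Count of 1s: 3

3


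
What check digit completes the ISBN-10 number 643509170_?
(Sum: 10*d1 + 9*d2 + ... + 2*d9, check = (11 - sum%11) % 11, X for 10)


Weighted sum: 225
225 mod 11 = 5

Check digit: 6


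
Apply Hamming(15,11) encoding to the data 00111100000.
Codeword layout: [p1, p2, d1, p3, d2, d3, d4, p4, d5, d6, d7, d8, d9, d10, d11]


Parity bits: p1=0, p2=1, p3=0, p4=0

010001101100000


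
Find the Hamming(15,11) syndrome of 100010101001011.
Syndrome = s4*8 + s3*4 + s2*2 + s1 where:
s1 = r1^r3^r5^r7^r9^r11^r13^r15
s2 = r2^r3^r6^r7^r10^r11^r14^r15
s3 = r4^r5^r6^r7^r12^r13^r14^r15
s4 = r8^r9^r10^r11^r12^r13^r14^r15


s1=1, s2=1, s3=1, s4=0

Syndrome = 7 (error at position 7)


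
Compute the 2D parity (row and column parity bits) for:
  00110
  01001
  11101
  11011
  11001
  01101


Row parities: 000011
Column parities: 11101

Row P: 000011, Col P: 11101, Corner: 0


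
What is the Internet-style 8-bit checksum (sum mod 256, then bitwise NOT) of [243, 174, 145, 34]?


Sum = 596 mod 256 = 84
Complement = 171

171


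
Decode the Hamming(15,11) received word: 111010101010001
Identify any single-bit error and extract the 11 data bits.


Syndrome = 15: error at position 15

Data: 11011010000 (corrected bit 15)


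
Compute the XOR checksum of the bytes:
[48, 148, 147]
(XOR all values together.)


XOR chain: 48 ^ 148 ^ 147 = 55

55


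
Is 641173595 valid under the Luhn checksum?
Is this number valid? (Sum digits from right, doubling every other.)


Luhn sum = 49
49 mod 10 = 9

Invalid (Luhn sum mod 10 = 9)


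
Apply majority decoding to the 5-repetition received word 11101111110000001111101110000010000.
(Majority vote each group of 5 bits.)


Groups: 11101, 11111, 00000, 01111, 10111, 00000, 10000
Majority votes: 1101100

1101100


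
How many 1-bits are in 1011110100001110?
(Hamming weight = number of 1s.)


Counting 1s in 1011110100001110

9


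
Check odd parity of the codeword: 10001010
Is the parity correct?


Number of 1s: 3

Yes, parity is correct (3 ones)


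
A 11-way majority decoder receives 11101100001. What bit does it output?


Ones: 6 out of 11
Threshold: 6

1 (6/11 voted 1)


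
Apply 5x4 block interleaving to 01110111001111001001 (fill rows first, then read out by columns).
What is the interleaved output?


Matrix:
  0111
  0111
  0011
  1100
  1001
Read columns: 00011110101110011101

00011110101110011101


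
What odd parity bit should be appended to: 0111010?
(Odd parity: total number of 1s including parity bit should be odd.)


Number of 1s in data: 4
Parity bit: 1

1


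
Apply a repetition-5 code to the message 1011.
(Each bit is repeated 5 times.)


Each bit -> 5 copies

11111000001111111111


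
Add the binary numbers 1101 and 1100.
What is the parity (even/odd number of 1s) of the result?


1101 = 13
1100 = 12
Sum = 25 = 11001
1s count = 3

odd parity (3 ones in 11001)


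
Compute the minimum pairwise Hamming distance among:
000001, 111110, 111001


Comparing all pairs, minimum distance: 3
Can detect 2 errors, correct 1 errors

3


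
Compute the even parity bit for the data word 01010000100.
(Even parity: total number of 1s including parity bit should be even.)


Number of 1s in data: 3
Parity bit: 1

1


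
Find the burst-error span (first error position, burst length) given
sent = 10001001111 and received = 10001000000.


XOR: 00000001111

Burst at position 7, length 4


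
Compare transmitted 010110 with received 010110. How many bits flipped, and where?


XOR: 000000

0 errors (received matches sent)


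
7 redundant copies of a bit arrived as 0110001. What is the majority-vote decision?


Ones: 3 out of 7
Threshold: 4

0 (3/7 voted 1)


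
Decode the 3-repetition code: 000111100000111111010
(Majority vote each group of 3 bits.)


Groups: 000, 111, 100, 000, 111, 111, 010
Majority votes: 0100110

0100110


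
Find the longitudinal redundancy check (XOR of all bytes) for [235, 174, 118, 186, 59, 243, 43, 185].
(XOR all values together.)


XOR chain: 235 ^ 174 ^ 118 ^ 186 ^ 59 ^ 243 ^ 43 ^ 185 = 211

211


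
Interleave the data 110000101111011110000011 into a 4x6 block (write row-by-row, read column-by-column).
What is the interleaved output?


Matrix:
  110000
  101111
  011110
  000011
Read columns: 110010100110011001110101

110010100110011001110101


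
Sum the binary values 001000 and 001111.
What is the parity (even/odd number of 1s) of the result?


001000 = 8
001111 = 15
Sum = 23 = 10111
1s count = 4

even parity (4 ones in 10111)


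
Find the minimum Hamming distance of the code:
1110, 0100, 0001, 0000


Comparing all pairs, minimum distance: 1
Can detect 0 errors, correct 0 errors

1


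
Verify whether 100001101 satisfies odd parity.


Number of 1s: 4

No, parity error (4 ones)


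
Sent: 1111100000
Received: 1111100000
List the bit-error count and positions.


XOR: 0000000000

0 errors (received matches sent)


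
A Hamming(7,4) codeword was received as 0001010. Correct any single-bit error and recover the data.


Syndrome = 2: error at position 2

Data: 0010 (corrected bit 2)


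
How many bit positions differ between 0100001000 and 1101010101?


XOR: 1001011101
Count of 1s: 6

6


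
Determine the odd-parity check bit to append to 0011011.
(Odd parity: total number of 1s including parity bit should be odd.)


Number of 1s in data: 4
Parity bit: 1

1


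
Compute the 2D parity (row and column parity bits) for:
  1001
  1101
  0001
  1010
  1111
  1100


Row parities: 011000
Column parities: 1100

Row P: 011000, Col P: 1100, Corner: 0


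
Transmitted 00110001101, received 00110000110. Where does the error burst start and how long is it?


XOR: 00000001011

Burst at position 7, length 4


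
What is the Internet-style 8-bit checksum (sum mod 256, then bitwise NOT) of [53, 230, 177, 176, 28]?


Sum = 664 mod 256 = 152
Complement = 103

103


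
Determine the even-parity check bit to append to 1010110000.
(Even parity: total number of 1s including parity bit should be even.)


Number of 1s in data: 4
Parity bit: 0

0


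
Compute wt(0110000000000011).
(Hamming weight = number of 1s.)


Counting 1s in 0110000000000011

4


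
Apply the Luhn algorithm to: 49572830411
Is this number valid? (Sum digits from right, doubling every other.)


Luhn sum = 42
42 mod 10 = 2

Invalid (Luhn sum mod 10 = 2)


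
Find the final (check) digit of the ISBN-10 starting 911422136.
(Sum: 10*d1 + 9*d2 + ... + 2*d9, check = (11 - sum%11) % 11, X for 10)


Weighted sum: 182
182 mod 11 = 6

Check digit: 5


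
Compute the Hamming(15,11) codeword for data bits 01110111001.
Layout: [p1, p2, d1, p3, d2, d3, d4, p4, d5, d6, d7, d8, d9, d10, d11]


Parity bits: p1=0, p2=1, p3=1, p4=0

010111100111001


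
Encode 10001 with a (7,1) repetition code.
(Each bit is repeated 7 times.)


Each bit -> 7 copies

11111110000000000000000000001111111


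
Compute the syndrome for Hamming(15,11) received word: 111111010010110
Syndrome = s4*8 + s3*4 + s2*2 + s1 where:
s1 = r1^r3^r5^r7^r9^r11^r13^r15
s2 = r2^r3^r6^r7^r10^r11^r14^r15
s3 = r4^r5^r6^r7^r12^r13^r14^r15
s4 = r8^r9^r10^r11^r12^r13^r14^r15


s1=1, s2=1, s3=1, s4=0

Syndrome = 7 (error at position 7)


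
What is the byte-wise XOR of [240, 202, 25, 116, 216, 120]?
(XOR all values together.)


XOR chain: 240 ^ 202 ^ 25 ^ 116 ^ 216 ^ 120 = 247

247


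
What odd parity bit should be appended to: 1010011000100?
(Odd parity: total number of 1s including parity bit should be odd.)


Number of 1s in data: 5
Parity bit: 0

0


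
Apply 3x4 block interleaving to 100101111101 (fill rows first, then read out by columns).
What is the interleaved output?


Matrix:
  1001
  0111
  1101
Read columns: 101011010111

101011010111


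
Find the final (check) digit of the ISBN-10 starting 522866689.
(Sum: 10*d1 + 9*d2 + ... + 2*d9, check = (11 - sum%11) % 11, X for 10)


Weighted sum: 272
272 mod 11 = 8

Check digit: 3


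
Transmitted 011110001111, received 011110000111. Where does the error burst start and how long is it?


XOR: 000000001000

Burst at position 8, length 1


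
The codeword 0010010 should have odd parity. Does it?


Number of 1s: 2

No, parity error (2 ones)


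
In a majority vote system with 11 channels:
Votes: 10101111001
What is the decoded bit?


Ones: 7 out of 11
Threshold: 6

1 (7/11 voted 1)


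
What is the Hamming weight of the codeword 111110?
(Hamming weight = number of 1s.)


Counting 1s in 111110

5


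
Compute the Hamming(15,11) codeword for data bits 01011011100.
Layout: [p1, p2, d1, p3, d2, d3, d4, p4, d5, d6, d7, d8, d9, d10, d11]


Parity bits: p1=1, p2=0, p3=0, p4=0

100010101011100


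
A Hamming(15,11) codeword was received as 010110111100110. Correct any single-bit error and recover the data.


Syndrome = 12: error at position 12

Data: 01011101110 (corrected bit 12)


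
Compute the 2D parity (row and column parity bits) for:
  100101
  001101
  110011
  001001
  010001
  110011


Row parities: 110000
Column parities: 110000

Row P: 110000, Col P: 110000, Corner: 0


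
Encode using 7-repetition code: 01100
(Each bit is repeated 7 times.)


Each bit -> 7 copies

00000001111111111111100000000000000


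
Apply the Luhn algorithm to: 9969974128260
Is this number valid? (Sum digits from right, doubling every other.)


Luhn sum = 67
67 mod 10 = 7

Invalid (Luhn sum mod 10 = 7)


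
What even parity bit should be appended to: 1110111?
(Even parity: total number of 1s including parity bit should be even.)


Number of 1s in data: 6
Parity bit: 0

0


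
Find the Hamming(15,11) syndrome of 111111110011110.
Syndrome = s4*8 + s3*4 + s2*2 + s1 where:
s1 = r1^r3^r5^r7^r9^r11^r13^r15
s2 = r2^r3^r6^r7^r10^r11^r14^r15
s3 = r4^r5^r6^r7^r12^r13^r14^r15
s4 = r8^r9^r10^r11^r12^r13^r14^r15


s1=0, s2=0, s3=1, s4=1

Syndrome = 12 (error at position 12)


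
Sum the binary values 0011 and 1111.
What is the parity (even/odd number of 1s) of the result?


0011 = 3
1111 = 15
Sum = 18 = 10010
1s count = 2

even parity (2 ones in 10010)


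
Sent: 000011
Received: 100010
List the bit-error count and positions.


XOR: 100001

2 error(s) at position(s): 0, 5


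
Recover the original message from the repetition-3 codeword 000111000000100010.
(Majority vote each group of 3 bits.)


Groups: 000, 111, 000, 000, 100, 010
Majority votes: 010000

010000


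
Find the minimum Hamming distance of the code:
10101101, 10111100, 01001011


Comparing all pairs, minimum distance: 2
Can detect 1 errors, correct 0 errors

2


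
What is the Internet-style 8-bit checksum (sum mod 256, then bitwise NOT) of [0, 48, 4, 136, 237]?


Sum = 425 mod 256 = 169
Complement = 86

86


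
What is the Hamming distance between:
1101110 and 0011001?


XOR: 1110111
Count of 1s: 6

6


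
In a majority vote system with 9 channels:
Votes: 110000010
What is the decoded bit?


Ones: 3 out of 9
Threshold: 5

0 (3/9 voted 1)


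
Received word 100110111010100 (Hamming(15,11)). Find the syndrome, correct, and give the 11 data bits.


Syndrome = 0: no error detected

Data: 01011010100 (no errors)


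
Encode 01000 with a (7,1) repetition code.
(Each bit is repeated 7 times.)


Each bit -> 7 copies

00000001111111000000000000000000000


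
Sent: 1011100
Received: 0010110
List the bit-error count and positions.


XOR: 1001010

3 error(s) at position(s): 0, 3, 5


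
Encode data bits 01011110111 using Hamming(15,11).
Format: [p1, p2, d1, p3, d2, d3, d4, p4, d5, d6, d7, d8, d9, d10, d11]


Parity bits: p1=0, p2=1, p3=1, p4=0

010110101110111


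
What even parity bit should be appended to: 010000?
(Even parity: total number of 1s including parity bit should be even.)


Number of 1s in data: 1
Parity bit: 1

1


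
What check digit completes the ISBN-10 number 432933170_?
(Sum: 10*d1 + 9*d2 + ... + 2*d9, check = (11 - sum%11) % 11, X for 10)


Weighted sum: 204
204 mod 11 = 6

Check digit: 5


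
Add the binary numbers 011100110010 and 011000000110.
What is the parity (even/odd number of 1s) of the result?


011100110010 = 1842
011000000110 = 1542
Sum = 3384 = 110100111000
1s count = 6

even parity (6 ones in 110100111000)


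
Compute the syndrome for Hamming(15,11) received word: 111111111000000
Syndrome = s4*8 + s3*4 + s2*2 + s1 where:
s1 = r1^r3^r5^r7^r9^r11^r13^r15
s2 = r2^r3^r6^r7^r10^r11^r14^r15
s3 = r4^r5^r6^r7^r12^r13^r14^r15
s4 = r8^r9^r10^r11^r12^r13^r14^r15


s1=1, s2=0, s3=0, s4=0

Syndrome = 1 (error at position 1)


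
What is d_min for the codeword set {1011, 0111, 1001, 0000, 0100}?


Comparing all pairs, minimum distance: 1
Can detect 0 errors, correct 0 errors

1


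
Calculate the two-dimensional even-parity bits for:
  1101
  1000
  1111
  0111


Row parities: 1101
Column parities: 1101

Row P: 1101, Col P: 1101, Corner: 1


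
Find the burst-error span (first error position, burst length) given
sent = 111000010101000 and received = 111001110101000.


XOR: 000001100000000

Burst at position 5, length 2


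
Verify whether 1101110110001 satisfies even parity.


Number of 1s: 8

Yes, parity is correct (8 ones)


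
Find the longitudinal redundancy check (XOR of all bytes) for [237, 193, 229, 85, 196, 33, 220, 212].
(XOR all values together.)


XOR chain: 237 ^ 193 ^ 229 ^ 85 ^ 196 ^ 33 ^ 220 ^ 212 = 113

113


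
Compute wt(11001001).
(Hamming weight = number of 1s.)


Counting 1s in 11001001

4


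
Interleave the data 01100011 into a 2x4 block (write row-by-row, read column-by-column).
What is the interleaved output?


Matrix:
  0110
  0011
Read columns: 00101101

00101101


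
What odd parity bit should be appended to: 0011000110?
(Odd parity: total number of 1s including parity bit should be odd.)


Number of 1s in data: 4
Parity bit: 1

1


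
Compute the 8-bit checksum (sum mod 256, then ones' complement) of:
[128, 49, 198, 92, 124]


Sum = 591 mod 256 = 79
Complement = 176

176


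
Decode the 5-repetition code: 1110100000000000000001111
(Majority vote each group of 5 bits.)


Groups: 11101, 00000, 00000, 00000, 01111
Majority votes: 10001

10001


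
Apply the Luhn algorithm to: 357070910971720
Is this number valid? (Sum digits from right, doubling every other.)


Luhn sum = 58
58 mod 10 = 8

Invalid (Luhn sum mod 10 = 8)


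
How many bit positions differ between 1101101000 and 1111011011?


XOR: 0010110011
Count of 1s: 5

5


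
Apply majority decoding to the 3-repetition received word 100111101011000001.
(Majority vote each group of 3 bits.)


Groups: 100, 111, 101, 011, 000, 001
Majority votes: 011100

011100


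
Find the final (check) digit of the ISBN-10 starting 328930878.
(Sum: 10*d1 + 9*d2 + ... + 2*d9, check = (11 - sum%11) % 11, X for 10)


Weighted sum: 262
262 mod 11 = 9

Check digit: 2


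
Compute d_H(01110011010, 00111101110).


XOR: 01001110100
Count of 1s: 5

5


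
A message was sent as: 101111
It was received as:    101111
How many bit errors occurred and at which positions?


XOR: 000000

0 errors (received matches sent)


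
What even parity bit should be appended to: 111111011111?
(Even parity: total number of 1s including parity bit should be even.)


Number of 1s in data: 11
Parity bit: 1

1


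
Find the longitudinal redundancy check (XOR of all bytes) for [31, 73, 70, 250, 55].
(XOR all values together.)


XOR chain: 31 ^ 73 ^ 70 ^ 250 ^ 55 = 221

221


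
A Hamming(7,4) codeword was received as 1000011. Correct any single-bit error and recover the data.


Syndrome = 0: no error detected

Data: 0011 (no errors)


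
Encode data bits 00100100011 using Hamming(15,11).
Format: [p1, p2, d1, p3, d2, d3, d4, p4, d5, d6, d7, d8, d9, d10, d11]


Parity bits: p1=1, p2=0, p3=1, p4=1

100101010100011


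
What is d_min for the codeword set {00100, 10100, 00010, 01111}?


Comparing all pairs, minimum distance: 1
Can detect 0 errors, correct 0 errors

1


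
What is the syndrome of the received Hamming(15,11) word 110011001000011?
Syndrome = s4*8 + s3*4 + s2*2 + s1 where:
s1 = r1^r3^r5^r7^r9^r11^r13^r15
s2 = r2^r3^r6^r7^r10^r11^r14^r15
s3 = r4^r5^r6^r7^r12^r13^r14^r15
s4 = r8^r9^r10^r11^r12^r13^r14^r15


s1=0, s2=0, s3=0, s4=1

Syndrome = 8 (error at position 8)


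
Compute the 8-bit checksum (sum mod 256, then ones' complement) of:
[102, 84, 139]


Sum = 325 mod 256 = 69
Complement = 186

186


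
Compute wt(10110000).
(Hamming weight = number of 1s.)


Counting 1s in 10110000

3


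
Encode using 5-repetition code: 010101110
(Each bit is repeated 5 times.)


Each bit -> 5 copies

000001111100000111110000011111111111111100000


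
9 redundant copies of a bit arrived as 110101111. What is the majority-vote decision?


Ones: 7 out of 9
Threshold: 5

1 (7/9 voted 1)


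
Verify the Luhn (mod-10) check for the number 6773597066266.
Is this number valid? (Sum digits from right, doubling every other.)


Luhn sum = 65
65 mod 10 = 5

Invalid (Luhn sum mod 10 = 5)


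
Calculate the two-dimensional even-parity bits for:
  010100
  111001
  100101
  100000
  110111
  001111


Row parities: 001110
Column parities: 010000

Row P: 001110, Col P: 010000, Corner: 1


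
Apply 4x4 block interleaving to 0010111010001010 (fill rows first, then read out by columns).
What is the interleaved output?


Matrix:
  0010
  1110
  1000
  1010
Read columns: 0111010011010000

0111010011010000


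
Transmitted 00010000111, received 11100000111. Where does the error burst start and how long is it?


XOR: 11110000000

Burst at position 0, length 4


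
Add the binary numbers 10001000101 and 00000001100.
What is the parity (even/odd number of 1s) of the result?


10001000101 = 1093
00000001100 = 12
Sum = 1105 = 10001010001
1s count = 4

even parity (4 ones in 10001010001)


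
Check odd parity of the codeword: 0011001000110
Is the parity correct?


Number of 1s: 5

Yes, parity is correct (5 ones)


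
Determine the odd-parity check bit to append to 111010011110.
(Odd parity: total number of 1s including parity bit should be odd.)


Number of 1s in data: 8
Parity bit: 1

1


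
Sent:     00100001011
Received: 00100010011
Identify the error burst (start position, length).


XOR: 00000011000

Burst at position 6, length 2


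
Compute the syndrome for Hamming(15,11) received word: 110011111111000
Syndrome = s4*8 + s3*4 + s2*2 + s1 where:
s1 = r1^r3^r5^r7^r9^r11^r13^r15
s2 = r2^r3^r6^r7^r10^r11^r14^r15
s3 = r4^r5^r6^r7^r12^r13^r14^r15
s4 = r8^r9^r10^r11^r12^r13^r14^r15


s1=1, s2=1, s3=0, s4=1

Syndrome = 11 (error at position 11)


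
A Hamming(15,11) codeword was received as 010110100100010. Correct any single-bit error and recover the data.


Syndrome = 0: no error detected

Data: 01010100010 (no errors)


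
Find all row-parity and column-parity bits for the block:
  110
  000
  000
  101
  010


Row parities: 00001
Column parities: 001

Row P: 00001, Col P: 001, Corner: 1


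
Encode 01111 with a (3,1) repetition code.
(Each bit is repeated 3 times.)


Each bit -> 3 copies

000111111111111


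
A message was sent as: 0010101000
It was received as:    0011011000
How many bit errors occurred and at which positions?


XOR: 0001110000

3 error(s) at position(s): 3, 4, 5


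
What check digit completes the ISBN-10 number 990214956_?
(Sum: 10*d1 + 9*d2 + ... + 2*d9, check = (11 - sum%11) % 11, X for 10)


Weighted sum: 274
274 mod 11 = 10

Check digit: 1


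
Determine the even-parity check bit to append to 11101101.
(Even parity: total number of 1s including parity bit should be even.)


Number of 1s in data: 6
Parity bit: 0

0


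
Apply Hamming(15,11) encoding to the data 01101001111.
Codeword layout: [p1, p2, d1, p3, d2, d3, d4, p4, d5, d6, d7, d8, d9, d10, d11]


Parity bits: p1=0, p2=1, p3=0, p4=1

010011011001111


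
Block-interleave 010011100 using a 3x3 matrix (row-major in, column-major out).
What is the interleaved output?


Matrix:
  010
  011
  100
Read columns: 001110010

001110010


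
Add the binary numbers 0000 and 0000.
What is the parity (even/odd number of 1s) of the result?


0000 = 0
0000 = 0
Sum = 0 = 0
1s count = 0

even parity (0 ones in 0)


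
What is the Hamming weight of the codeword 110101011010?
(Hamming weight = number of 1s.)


Counting 1s in 110101011010

7


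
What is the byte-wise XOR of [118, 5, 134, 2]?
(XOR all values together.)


XOR chain: 118 ^ 5 ^ 134 ^ 2 = 247

247


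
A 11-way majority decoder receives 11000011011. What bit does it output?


Ones: 6 out of 11
Threshold: 6

1 (6/11 voted 1)


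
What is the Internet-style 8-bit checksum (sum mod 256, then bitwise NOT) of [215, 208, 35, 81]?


Sum = 539 mod 256 = 27
Complement = 228

228


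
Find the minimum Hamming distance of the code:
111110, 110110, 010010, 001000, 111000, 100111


Comparing all pairs, minimum distance: 1
Can detect 0 errors, correct 0 errors

1


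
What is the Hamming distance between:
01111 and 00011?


XOR: 01100
Count of 1s: 2

2


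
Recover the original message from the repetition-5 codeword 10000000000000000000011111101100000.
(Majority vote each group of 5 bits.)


Groups: 10000, 00000, 00000, 00000, 01111, 11011, 00000
Majority votes: 0000110

0000110


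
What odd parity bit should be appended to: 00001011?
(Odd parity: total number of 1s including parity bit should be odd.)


Number of 1s in data: 3
Parity bit: 0

0


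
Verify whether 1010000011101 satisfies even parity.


Number of 1s: 6

Yes, parity is correct (6 ones)


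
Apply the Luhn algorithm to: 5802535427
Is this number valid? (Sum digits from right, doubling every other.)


Luhn sum = 31
31 mod 10 = 1

Invalid (Luhn sum mod 10 = 1)


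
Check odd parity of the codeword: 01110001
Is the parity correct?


Number of 1s: 4

No, parity error (4 ones)


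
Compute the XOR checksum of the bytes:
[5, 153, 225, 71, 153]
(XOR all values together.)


XOR chain: 5 ^ 153 ^ 225 ^ 71 ^ 153 = 163

163


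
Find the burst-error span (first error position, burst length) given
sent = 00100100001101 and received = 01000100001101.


XOR: 01100000000000

Burst at position 1, length 2


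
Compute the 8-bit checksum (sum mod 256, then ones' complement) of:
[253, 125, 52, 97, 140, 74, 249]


Sum = 990 mod 256 = 222
Complement = 33

33


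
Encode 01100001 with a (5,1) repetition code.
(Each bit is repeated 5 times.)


Each bit -> 5 copies

0000011111111110000000000000000000011111


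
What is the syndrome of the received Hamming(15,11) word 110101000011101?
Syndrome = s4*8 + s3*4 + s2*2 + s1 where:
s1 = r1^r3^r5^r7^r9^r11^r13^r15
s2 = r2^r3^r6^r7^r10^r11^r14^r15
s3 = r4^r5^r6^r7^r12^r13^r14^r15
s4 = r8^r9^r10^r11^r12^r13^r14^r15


s1=0, s2=0, s3=1, s4=0

Syndrome = 4 (error at position 4)


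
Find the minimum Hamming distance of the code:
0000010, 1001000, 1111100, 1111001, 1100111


Comparing all pairs, minimum distance: 2
Can detect 1 errors, correct 0 errors

2


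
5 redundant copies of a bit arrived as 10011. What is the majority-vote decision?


Ones: 3 out of 5
Threshold: 3

1 (3/5 voted 1)


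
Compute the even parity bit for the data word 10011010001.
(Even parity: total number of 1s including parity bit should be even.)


Number of 1s in data: 5
Parity bit: 1

1


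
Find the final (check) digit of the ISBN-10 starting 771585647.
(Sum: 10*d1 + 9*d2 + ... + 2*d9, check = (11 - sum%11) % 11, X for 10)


Weighted sum: 299
299 mod 11 = 2

Check digit: 9


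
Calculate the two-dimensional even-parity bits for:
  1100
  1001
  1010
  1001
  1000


Row parities: 00001
Column parities: 1110

Row P: 00001, Col P: 1110, Corner: 1


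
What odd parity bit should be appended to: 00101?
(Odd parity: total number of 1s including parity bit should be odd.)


Number of 1s in data: 2
Parity bit: 1

1


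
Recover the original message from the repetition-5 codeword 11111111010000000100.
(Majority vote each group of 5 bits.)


Groups: 11111, 11101, 00000, 00100
Majority votes: 1100

1100


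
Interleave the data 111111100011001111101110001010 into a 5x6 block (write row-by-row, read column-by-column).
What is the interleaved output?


Matrix:
  111111
  100011
  001111
  101110
  001010
Read columns: 110101000010111101101111111100

110101000010111101101111111100


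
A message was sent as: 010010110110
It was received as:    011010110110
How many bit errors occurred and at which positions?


XOR: 001000000000

1 error(s) at position(s): 2


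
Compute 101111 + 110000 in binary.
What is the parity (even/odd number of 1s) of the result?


101111 = 47
110000 = 48
Sum = 95 = 1011111
1s count = 6

even parity (6 ones in 1011111)


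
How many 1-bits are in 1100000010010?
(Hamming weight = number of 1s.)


Counting 1s in 1100000010010

4


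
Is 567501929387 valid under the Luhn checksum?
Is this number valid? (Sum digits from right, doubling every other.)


Luhn sum = 55
55 mod 10 = 5

Invalid (Luhn sum mod 10 = 5)


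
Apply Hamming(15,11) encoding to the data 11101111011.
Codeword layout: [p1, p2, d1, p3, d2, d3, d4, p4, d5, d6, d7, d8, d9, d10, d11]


Parity bits: p1=1, p2=0, p3=1, p4=0

101111001111011


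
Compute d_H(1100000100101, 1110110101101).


XOR: 0010110001000
Count of 1s: 4

4


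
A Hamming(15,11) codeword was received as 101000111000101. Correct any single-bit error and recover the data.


Syndrome = 6: error at position 6

Data: 10111000101 (corrected bit 6)


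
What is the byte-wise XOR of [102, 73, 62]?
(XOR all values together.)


XOR chain: 102 ^ 73 ^ 62 = 17

17


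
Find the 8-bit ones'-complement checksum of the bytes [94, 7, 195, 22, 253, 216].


Sum = 787 mod 256 = 19
Complement = 236

236


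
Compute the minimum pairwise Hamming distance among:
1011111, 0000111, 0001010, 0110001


Comparing all pairs, minimum distance: 3
Can detect 2 errors, correct 1 errors

3


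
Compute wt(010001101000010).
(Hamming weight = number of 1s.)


Counting 1s in 010001101000010

5


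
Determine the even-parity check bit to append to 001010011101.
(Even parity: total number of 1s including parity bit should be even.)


Number of 1s in data: 6
Parity bit: 0

0


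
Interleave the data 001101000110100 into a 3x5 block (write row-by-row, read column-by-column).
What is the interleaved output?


Matrix:
  00110
  10001
  10100
Read columns: 011000101100010

011000101100010


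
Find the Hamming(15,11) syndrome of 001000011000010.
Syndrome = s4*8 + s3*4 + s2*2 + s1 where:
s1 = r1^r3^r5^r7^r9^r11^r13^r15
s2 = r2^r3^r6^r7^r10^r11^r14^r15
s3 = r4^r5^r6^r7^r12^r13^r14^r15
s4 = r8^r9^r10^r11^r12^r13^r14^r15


s1=0, s2=0, s3=1, s4=1

Syndrome = 12 (error at position 12)


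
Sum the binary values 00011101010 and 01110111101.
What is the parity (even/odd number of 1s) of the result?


00011101010 = 234
01110111101 = 957
Sum = 1191 = 10010100111
1s count = 6

even parity (6 ones in 10010100111)


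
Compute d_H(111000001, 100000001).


XOR: 011000000
Count of 1s: 2

2


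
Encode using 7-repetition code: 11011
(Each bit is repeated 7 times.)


Each bit -> 7 copies

11111111111111000000011111111111111


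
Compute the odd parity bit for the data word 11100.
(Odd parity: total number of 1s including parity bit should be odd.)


Number of 1s in data: 3
Parity bit: 0

0


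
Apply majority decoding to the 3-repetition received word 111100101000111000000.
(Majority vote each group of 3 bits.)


Groups: 111, 100, 101, 000, 111, 000, 000
Majority votes: 1010100

1010100


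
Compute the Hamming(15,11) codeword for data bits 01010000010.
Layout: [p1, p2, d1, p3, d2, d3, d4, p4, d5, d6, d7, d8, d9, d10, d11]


Parity bits: p1=0, p2=0, p3=1, p4=1

000110110000010


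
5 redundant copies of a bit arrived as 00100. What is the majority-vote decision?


Ones: 1 out of 5
Threshold: 3

0 (1/5 voted 1)


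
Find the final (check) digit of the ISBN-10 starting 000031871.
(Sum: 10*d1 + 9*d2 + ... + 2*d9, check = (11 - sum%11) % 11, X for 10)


Weighted sum: 78
78 mod 11 = 1

Check digit: X


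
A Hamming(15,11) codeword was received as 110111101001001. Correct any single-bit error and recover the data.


Syndrome = 9: error at position 9

Data: 01110001001 (corrected bit 9)


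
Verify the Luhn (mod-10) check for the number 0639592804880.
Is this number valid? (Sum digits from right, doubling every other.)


Luhn sum = 61
61 mod 10 = 1

Invalid (Luhn sum mod 10 = 1)


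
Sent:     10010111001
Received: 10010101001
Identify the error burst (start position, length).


XOR: 00000010000

Burst at position 6, length 1


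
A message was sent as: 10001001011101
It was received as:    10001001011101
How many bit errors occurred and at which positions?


XOR: 00000000000000

0 errors (received matches sent)


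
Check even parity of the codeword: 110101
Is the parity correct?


Number of 1s: 4

Yes, parity is correct (4 ones)


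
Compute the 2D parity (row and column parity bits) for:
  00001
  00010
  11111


Row parities: 111
Column parities: 11100

Row P: 111, Col P: 11100, Corner: 1


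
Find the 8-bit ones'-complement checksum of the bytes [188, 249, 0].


Sum = 437 mod 256 = 181
Complement = 74

74


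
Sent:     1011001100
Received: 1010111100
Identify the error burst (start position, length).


XOR: 0001110000

Burst at position 3, length 3


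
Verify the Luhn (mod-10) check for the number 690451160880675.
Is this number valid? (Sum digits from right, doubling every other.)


Luhn sum = 65
65 mod 10 = 5

Invalid (Luhn sum mod 10 = 5)


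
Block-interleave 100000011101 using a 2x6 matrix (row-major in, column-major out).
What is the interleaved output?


Matrix:
  100000
  011101
Read columns: 100101010001

100101010001


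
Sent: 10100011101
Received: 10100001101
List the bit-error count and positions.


XOR: 00000010000

1 error(s) at position(s): 6


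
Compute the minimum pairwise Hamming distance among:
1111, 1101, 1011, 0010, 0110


Comparing all pairs, minimum distance: 1
Can detect 0 errors, correct 0 errors

1


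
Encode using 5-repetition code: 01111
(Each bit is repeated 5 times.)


Each bit -> 5 copies

0000011111111111111111111


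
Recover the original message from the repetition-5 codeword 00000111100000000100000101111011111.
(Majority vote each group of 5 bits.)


Groups: 00000, 11110, 00000, 00100, 00010, 11110, 11111
Majority votes: 0100011

0100011


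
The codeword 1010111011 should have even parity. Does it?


Number of 1s: 7

No, parity error (7 ones)


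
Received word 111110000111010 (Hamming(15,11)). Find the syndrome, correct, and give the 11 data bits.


Syndrome = 2: error at position 2

Data: 11000111010 (corrected bit 2)


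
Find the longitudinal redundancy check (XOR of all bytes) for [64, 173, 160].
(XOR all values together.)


XOR chain: 64 ^ 173 ^ 160 = 77

77


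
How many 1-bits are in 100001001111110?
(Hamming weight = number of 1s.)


Counting 1s in 100001001111110

8


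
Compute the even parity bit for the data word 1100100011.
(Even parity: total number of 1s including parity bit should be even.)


Number of 1s in data: 5
Parity bit: 1

1


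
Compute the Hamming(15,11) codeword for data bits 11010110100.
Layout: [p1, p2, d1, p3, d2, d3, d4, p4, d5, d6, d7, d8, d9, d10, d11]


Parity bits: p1=1, p2=0, p3=1, p4=1

101110110110100


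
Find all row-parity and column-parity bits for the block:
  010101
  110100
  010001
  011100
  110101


Row parities: 11010
Column parities: 011001

Row P: 11010, Col P: 011001, Corner: 1


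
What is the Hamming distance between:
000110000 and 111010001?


XOR: 111100001
Count of 1s: 5

5


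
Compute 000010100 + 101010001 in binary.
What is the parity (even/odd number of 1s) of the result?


000010100 = 20
101010001 = 337
Sum = 357 = 101100101
1s count = 5

odd parity (5 ones in 101100101)


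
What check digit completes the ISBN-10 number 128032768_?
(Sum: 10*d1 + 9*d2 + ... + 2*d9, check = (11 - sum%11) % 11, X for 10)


Weighted sum: 182
182 mod 11 = 6

Check digit: 5


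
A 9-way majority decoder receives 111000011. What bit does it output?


Ones: 5 out of 9
Threshold: 5

1 (5/9 voted 1)


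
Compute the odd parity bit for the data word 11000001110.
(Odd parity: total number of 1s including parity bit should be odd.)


Number of 1s in data: 5
Parity bit: 0

0


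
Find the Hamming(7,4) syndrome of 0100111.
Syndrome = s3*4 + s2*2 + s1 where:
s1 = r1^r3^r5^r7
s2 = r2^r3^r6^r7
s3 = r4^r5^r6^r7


s1=0, s2=1, s3=1

Syndrome = 6 (error at position 6)


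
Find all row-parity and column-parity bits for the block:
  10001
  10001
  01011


Row parities: 001
Column parities: 01011

Row P: 001, Col P: 01011, Corner: 1


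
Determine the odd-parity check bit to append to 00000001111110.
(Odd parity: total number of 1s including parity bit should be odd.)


Number of 1s in data: 6
Parity bit: 1

1


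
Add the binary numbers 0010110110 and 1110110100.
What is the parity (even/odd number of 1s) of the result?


0010110110 = 182
1110110100 = 948
Sum = 1130 = 10001101010
1s count = 5

odd parity (5 ones in 10001101010)


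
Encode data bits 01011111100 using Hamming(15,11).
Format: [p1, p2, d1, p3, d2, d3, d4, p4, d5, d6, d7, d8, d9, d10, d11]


Parity bits: p1=1, p2=1, p3=0, p4=1

110010111111100


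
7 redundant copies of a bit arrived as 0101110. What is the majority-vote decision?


Ones: 4 out of 7
Threshold: 4

1 (4/7 voted 1)


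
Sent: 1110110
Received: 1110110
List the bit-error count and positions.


XOR: 0000000

0 errors (received matches sent)


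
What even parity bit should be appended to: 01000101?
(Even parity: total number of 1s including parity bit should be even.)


Number of 1s in data: 3
Parity bit: 1

1


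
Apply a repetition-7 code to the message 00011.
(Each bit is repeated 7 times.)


Each bit -> 7 copies

00000000000000000000011111111111111


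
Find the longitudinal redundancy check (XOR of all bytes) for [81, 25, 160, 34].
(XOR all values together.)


XOR chain: 81 ^ 25 ^ 160 ^ 34 = 202

202


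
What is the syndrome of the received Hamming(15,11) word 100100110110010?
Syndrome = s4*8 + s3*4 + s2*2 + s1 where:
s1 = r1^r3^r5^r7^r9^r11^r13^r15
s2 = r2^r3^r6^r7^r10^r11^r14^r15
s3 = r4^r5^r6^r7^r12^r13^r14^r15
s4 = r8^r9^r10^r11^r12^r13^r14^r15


s1=1, s2=0, s3=1, s4=0

Syndrome = 5 (error at position 5)


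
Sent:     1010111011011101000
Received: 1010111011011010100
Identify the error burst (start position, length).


XOR: 0000000000000111100

Burst at position 13, length 4


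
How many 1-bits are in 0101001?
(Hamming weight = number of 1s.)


Counting 1s in 0101001

3


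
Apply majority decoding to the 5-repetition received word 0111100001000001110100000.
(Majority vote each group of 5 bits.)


Groups: 01111, 00001, 00000, 11101, 00000
Majority votes: 10010

10010


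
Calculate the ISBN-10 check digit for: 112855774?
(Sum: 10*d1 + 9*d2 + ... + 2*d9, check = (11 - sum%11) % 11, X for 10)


Weighted sum: 203
203 mod 11 = 5

Check digit: 6


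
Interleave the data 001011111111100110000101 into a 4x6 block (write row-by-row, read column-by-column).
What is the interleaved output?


Matrix:
  001011
  111111
  100110
  000101
Read columns: 011001001100011111101101

011001001100011111101101


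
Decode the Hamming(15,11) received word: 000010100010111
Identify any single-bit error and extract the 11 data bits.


Syndrome = 5: error at position 5

Data: 00010010111 (corrected bit 5)


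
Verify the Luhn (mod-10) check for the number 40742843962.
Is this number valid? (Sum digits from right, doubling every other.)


Luhn sum = 52
52 mod 10 = 2

Invalid (Luhn sum mod 10 = 2)


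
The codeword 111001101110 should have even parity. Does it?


Number of 1s: 8

Yes, parity is correct (8 ones)


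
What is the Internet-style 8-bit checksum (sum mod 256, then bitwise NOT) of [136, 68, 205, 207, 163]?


Sum = 779 mod 256 = 11
Complement = 244

244


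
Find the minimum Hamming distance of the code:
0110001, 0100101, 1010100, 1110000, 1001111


Comparing all pairs, minimum distance: 2
Can detect 1 errors, correct 0 errors

2


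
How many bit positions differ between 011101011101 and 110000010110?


XOR: 101101001011
Count of 1s: 7

7


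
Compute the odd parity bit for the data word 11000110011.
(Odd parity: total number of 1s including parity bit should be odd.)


Number of 1s in data: 6
Parity bit: 1

1


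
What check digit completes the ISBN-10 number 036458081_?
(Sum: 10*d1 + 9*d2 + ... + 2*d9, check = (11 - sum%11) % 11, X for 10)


Weighted sum: 199
199 mod 11 = 1

Check digit: X


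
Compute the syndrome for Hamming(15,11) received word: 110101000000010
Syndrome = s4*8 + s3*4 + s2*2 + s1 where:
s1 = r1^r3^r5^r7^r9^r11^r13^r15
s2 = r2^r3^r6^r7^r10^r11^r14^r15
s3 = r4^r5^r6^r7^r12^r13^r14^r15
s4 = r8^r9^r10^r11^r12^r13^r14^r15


s1=1, s2=1, s3=1, s4=1

Syndrome = 15 (error at position 15)


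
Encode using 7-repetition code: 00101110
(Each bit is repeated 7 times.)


Each bit -> 7 copies

00000000000000111111100000001111111111111111111110000000


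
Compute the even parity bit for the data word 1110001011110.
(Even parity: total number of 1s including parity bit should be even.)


Number of 1s in data: 8
Parity bit: 0

0


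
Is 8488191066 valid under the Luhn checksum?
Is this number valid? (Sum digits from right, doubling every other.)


Luhn sum = 48
48 mod 10 = 8

Invalid (Luhn sum mod 10 = 8)


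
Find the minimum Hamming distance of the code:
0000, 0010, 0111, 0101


Comparing all pairs, minimum distance: 1
Can detect 0 errors, correct 0 errors

1


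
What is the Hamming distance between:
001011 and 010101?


XOR: 011110
Count of 1s: 4

4
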